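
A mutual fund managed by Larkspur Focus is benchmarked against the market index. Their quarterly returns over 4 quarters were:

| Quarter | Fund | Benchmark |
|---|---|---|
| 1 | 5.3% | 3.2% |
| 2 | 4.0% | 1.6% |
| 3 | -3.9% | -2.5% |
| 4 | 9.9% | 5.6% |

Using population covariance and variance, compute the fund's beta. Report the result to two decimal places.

r̄p = 3.8250%,  r̄m = 1.9750%
Cov = Σ(rp − r̄p)(rm − r̄m) / 4 = 14.5831
Var(rm) = Σ(rm − r̄m)² / 4 = 8.7019
β = Cov / Var = 14.5831 / 8.7019 = 1.6759

1.68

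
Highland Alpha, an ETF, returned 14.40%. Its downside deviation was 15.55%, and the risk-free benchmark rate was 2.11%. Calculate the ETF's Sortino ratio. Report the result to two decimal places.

Sortino = (Rp − Rf) / σd = (14.40% − 2.11%) / 15.55% = 12.29% / 15.55% = 0.7904

0.79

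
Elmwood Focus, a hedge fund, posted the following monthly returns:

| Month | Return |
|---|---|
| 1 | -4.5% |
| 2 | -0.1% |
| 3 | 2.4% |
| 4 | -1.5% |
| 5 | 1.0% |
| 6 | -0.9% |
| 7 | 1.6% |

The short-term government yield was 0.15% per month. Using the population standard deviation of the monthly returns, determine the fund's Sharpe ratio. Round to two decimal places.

Mean return μ = -2.00 / 7 = -0.2857%
Σ(r − μ)² = (-4.5 − (-0.2857))² + (-0.1 − (-0.2857))² + … = 32.0686
population σ = √(32.0686 / 7) = √4.5812 = 2.1404%
Sharpe = (μ − rf) / σ = (-0.2857 − 0.15) / 2.1404 = -0.4357 / 2.1404 = -0.2036

-0.20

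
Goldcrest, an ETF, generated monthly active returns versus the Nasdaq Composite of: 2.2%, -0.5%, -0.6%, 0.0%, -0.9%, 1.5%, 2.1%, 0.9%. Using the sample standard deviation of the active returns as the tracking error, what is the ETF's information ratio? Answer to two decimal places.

0.47

Mean return μ = 4.70 / 8 = 0.5875%
Σ(r − μ)² = (2.2 − 0.5875)² + (-0.5 − 0.5875)² + … = 10.9688
σ = √[10.9688 / 7] = 1.2518%
IR = μ / tracking error = 0.5875 / 1.2518 = 0.4693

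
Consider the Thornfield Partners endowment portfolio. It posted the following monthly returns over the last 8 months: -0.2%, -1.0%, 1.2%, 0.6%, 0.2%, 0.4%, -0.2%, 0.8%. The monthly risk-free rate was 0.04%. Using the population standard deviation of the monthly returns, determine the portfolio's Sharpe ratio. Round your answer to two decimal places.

0.29

Mean return r̄ = 1.80 / 8 = 0.2250%
Σ(r − r̄)² = 3.3150; population σ = √(3.3150/8) = 0.6437%
Sharpe = (r̄ − rf) / σ = (0.2250 − 0.04) / 0.6437 = 0.1850 / 0.6437 = 0.2874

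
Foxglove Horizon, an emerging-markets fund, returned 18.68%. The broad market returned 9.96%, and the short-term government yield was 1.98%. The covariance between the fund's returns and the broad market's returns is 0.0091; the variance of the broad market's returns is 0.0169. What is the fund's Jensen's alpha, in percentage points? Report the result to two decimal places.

β = Cov / Var = 0.0091 / 0.0169 = 0.5385
E[R] = Rf + β(Rm − Rf) = 1.98% + 0.5385 × (9.96% − 1.98%) = 6.2772%
α = Rp − E[R] = 18.68% − 6.2772% = 12.4028

12.40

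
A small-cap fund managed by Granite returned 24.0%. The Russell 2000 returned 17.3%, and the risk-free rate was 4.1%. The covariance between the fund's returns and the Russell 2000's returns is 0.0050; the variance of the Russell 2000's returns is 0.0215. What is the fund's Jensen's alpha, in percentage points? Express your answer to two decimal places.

16.83

β = Cov / Var = 0.0050 / 0.0215 = 0.2326
E[R] = Rf + β(Rm − Rf) = 4.1% + 0.2326 × (17.3% − 4.1%) = 7.1703%
α = Rp − E[R] = 24.0% − 7.1703% = 16.8297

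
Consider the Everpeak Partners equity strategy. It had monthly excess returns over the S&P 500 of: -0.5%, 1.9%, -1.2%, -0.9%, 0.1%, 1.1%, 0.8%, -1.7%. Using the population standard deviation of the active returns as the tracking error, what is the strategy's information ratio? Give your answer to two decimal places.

-0.04

Mean return r̄ = -0.40 / 8 = -0.0500%
Population std dev = √[10.8400 / 8] = 1.1640%
IR = r̄ / tracking error = -0.0500 / 1.1640 = -0.0430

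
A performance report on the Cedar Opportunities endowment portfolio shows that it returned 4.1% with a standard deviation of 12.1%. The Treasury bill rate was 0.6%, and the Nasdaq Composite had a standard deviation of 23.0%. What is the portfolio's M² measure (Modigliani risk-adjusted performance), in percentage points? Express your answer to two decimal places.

Sharpe = (Rp − Rf) / σp = (4.1% − 0.6%) / 12.1% = 0.2893
M² = Rf + Sharpe × σm = 0.6% + 0.2893 × 23.0% = 7.2539%

7.25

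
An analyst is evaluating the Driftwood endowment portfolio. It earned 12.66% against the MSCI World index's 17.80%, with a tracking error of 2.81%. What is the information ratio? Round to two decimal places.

IR = (Rp − Rb) / TE = (12.66% − 17.80%) / 2.81% = -5.14% / 2.81% = -1.8292

-1.83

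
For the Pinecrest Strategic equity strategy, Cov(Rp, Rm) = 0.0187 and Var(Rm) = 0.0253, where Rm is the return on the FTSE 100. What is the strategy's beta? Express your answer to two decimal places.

β = Cov(Rp, Rm) / Var(Rm) = 0.0187 / 0.0253 = 0.7391

0.74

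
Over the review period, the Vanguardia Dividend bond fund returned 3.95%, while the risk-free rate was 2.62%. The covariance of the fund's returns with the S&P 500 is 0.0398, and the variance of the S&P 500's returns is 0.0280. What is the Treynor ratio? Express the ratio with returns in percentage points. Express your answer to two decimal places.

β = Cov / Var = 0.0398 / 0.0280 = 1.4214
Treynor = (Rp − Rf) / β = (3.95% − 2.62%) / 1.4214 = 1.33 / 1.4214 = 0.9357

0.94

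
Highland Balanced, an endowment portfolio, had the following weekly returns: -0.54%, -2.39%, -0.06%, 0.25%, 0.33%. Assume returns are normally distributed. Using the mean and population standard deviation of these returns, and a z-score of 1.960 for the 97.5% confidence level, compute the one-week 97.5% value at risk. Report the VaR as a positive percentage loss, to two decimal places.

2.45

r̄ = (-0.54 − 2.39 − 0.06 + 0.25 + 0.33) / 5 = -0.4820%
Population std dev = √[5.0171 / 5] = 1.0017%
VaR = −(r̄ − z·σ) = −(-0.4820 − 1.960 × 1.0017) = −(-2.4453) = 2.4453%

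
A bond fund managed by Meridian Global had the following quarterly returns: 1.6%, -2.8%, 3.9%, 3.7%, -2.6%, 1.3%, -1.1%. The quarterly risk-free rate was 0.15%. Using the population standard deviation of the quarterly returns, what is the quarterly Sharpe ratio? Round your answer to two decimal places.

0.16

r̄ = (1.6 − 2.8 + 3.9 + 3.7 − 2.6 + 1.3 − 1.1) / 7 = 4.00 / 7 = 0.5714%
Population std dev = √[46.6743 / 7] = 2.5822%
Sharpe = (r̄ − rf) / σ = (0.5714 − 0.15) / 2.5822 = 0.4214 / 2.5822 = 0.1632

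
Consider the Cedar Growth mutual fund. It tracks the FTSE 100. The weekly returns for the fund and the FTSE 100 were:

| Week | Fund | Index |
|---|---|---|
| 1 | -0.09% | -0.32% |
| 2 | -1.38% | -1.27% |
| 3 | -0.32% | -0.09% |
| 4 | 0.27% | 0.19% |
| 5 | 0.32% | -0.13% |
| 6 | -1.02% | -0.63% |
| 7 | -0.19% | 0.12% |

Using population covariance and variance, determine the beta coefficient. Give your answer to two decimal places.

r̄p = -0.3443%,  r̄m = -0.3043%
Cov = Σ(rp − r̄p)(rm − r̄m) / 7 = 0.2438
Var(rm) = Σ(rm − r̄m)² / 7 = 0.2199
β = Cov / Var = 0.2438 / 0.2199 = 1.1087

1.11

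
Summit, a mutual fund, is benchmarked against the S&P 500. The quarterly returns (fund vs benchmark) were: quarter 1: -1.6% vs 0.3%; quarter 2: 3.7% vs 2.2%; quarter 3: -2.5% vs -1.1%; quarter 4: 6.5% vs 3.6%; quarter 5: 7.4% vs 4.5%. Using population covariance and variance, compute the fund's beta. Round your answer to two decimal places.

r̄p = 2.7000%,  r̄m = 1.9000%
Cov = Σ(rp − r̄p)(rm − r̄m) / 5 = 8.2920
Var(rm) = Σ(rm − r̄m)² / 5 = 4.2600
β = Cov / Var = 8.2920 / 4.2600 = 1.9465

1.95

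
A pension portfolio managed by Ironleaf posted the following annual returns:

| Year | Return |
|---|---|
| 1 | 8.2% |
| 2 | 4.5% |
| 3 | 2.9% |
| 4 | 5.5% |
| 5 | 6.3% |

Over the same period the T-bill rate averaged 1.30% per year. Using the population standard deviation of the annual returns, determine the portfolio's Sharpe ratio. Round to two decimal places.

Mean return μ = 27.40 / 5 = 5.4800%
Σ(r − μ)² = (8.2 − 5.4800)² + (4.5 − 5.4800)² + (2.9 − 5.4800)² + … = 15.6880
population σ = √(15.6880 / 5) = √3.1376 = 1.7713%
Sharpe = (μ − rf) / σ = (5.4800 − 1.3) / 1.7713 = 4.1800 / 1.7713 = 2.3598

2.36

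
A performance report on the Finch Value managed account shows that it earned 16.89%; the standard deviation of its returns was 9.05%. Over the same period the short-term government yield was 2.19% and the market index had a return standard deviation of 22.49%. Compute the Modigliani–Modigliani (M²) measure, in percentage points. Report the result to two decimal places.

38.72

Sharpe = (Rp − Rf) / σp = (16.89% − 2.19%) / 9.05% = 1.6243
M² = Rf + Sharpe × σm = 2.19% + 1.6243 × 22.49% = 38.7205%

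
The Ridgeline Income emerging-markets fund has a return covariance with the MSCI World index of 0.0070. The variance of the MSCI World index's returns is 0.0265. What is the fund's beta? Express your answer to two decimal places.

β = Cov(Rp, Rm) / Var(Rm) = 0.0070 / 0.0265 = 0.2642

0.26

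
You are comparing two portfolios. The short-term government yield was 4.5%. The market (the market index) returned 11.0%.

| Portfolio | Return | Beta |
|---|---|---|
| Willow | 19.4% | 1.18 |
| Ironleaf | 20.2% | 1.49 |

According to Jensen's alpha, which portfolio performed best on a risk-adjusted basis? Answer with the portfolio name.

Willow

Willow: α = 19.4% − [4.5% + 1.18 × (11.0% − 4.5%)] = 7.230
Ironleaf: α = 20.2% − [4.5% + 1.49 × (11.0% − 4.5%)] = 6.015
Highest: Willow (7.230).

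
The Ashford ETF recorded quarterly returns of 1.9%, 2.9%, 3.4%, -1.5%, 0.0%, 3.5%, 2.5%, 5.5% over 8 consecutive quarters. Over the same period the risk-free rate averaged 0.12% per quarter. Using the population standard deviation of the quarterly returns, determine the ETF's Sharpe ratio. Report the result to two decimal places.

1.06

μ = (1.9 + 2.9 + 3.4 − 1.5 + 0 + 3.5 + 2.5 + 5.5) / 8 = 2.2750%
Σ(r − μ)² = 33.1750; population σ = √(33.1750/8) = 2.0364%
Sharpe = (μ − rf) / σ = (2.2750 − 0.12) / 2.0364 = 2.1550 / 2.0364 = 1.0582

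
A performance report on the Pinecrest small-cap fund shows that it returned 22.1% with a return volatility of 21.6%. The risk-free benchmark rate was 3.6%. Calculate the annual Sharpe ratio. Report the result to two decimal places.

Sharpe = (Rp − Rf) / σp = (22.1% − 3.6%) / 21.6% = 18.50% / 21.6% = 0.8565

0.86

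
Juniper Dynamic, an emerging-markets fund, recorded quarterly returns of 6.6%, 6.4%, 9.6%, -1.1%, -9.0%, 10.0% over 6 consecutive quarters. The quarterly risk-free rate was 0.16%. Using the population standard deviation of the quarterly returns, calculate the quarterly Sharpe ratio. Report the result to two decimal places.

Mean return r̄ = 22.50 / 6 = 3.7500%
Σ(r − r̄)² = 274.5150; population σ = √(274.5150/6) = 6.7641%
Sharpe = (r̄ − rf) / σ = (3.7500 − 0.16) / 6.7641 = 3.5900 / 6.7641 = 0.5307

0.53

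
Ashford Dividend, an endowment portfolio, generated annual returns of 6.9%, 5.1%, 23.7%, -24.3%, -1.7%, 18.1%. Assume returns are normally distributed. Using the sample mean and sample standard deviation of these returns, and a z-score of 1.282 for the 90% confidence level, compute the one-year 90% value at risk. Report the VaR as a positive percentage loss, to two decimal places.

Mean return r̄ = 27.80 / 6 = 4.6333%
Σ(r − r̄)² = 1427.4933; sample σ = √(1427.4933/5) = 16.8967%
VaR = −(r̄ − z·σ) = −(4.6333 − 1.282 × 16.8967) = −(-17.0283) = 17.0283%

17.03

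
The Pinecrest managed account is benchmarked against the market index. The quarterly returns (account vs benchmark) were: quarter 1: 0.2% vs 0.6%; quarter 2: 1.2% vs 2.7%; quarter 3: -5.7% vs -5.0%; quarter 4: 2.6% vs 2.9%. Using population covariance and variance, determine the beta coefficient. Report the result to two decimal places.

0.98

r̄p = -0.4250%,  r̄m = 0.3000%
Cov = Σ(rp − r̄p)(rm − r̄m) / 4 = 9.9775
Var(rm) = Σ(rm − r̄m)² / 4 = 10.1750
β = Cov / Var = 9.9775 / 10.1750 = 0.9806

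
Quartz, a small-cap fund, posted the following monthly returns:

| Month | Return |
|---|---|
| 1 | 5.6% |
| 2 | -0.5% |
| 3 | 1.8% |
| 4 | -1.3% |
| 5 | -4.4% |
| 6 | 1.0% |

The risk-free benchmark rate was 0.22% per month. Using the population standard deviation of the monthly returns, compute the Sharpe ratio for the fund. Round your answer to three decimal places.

0.048

Mean return r̄ = 2.20 / 6 = 0.3667%
Population σ = √[Σ(r − r̄)² / 6] = √[56.0933 / 6] = √9.3489 = 3.0576%
Sharpe = (r̄ − rf) / σ = (0.3667 − 0.22) / 3.0576 = 0.1467 / 3.0576 = 0.0480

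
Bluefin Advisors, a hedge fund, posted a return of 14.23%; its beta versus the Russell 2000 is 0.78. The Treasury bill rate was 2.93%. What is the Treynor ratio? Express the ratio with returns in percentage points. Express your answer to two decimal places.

14.49

Treynor = (Rp − Rf) / β = (14.23% − 2.93%) / 0.78 = 11.30 / 0.78 = 14.4872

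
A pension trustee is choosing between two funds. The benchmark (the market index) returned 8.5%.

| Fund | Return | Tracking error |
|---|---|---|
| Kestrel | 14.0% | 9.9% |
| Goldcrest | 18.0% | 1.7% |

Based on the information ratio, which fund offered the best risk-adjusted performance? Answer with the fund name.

Goldcrest

Kestrel: IR = (14.0% − 8.5%) / 9.9% = 0.556
Goldcrest: IR = (18.0% − 8.5%) / 1.7% = 5.588
Highest: Goldcrest (5.588).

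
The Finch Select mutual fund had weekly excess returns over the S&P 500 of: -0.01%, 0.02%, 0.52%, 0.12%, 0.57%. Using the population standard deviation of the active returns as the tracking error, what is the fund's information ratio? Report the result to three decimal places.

Mean return r̄ = 1.220 / 5 = 0.2440%
Σ(r − r̄)² = 0.3125; population σ = √(0.3125/5) = 0.2500%
IR = r̄ / tracking error = 0.2440 / 0.2500 = 0.9760

0.976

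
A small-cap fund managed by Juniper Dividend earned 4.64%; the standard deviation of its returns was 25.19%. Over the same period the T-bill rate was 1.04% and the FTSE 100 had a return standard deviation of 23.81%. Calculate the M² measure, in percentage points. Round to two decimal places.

4.44

Sharpe = (Rp − Rf) / σp = (4.64% − 1.04%) / 25.19% = 0.1429
M² = Rf + Sharpe × σm = 1.04% + 0.1429 × 23.81% = 4.4424%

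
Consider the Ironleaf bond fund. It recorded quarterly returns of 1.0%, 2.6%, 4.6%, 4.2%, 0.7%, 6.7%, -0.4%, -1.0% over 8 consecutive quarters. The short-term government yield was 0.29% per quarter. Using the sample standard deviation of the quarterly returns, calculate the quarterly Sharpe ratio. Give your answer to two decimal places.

0.75

r̄ = (1 + 2.6 + 4.6 + 4.2 + 0.7 + 6.7 − 0.4 − 1) / 8 = 2.3000%
Sample σ = √[Σ(r − r̄)² / 7] = √[50.7800 / 7] = √7.2543 = 2.6934%
Sharpe = (r̄ − rf) / σ = (2.3000 − 0.29) / 2.6934 = 2.0100 / 2.6934 = 0.7463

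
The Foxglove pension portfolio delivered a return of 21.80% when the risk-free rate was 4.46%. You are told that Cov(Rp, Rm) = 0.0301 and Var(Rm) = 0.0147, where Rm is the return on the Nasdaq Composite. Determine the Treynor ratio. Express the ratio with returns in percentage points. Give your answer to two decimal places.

β = Cov / Var = 0.0301 / 0.0147 = 2.0476
Treynor = (Rp − Rf) / β = (21.80% − 4.46%) / 2.0476 = 17.34 / 2.0476 = 8.4685

8.47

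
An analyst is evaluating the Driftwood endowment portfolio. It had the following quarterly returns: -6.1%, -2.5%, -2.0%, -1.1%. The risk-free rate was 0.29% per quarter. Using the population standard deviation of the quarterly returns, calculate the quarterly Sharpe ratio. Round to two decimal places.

-1.69

μ = (-6.1 − 2.5 − 2 − 1.1) / 4 = -11.70 / 4 = -2.9250%
Σ(r − μ)² = 14.4475; population σ = √(14.4475/4) = 1.9005%
Sharpe = (μ − rf) / σ = (-2.9250 − 0.29) / 1.9005 = -3.2150 / 1.9005 = -1.6917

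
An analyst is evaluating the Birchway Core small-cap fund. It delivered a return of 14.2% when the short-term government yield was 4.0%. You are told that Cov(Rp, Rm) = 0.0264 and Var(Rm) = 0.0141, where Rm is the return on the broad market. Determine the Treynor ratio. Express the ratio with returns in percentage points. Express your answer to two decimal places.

5.45

β = Cov / Var = 0.0264 / 0.0141 = 1.8723
Treynor = (Rp − Rf) / β = (14.2% − 4.0%) / 1.8723 = 10.20 / 1.8723 = 5.4478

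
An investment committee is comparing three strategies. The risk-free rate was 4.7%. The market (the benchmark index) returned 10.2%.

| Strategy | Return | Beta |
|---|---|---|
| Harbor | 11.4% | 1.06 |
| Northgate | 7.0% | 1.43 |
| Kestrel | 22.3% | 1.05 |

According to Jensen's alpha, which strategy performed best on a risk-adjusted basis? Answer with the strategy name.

Kestrel

Harbor: α = 11.4% − [4.7% + 1.06 × (10.2% − 4.7%)] = 0.870
Northgate: α = 7.0% − [4.7% + 1.43 × (10.2% − 4.7%)] = -5.565
Kestrel: α = 22.3% − [4.7% + 1.05 × (10.2% − 4.7%)] = 11.825
Highest: Kestrel (11.825).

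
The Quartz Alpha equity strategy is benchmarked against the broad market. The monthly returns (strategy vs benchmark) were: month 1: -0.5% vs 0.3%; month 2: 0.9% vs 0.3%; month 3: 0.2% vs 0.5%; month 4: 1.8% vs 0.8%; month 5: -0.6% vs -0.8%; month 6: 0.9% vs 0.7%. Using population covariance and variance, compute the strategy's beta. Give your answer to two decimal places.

1.18

r̄p = 0.4500%,  r̄m = 0.3000%
Cov = Σ(rp − r̄p)(rm − r̄m) / 6 = 0.3267
Var(rm) = Σ(rm − r̄m)² / 6 = 0.2767
β = Cov / Var = 0.3267 / 0.2767 = 1.1807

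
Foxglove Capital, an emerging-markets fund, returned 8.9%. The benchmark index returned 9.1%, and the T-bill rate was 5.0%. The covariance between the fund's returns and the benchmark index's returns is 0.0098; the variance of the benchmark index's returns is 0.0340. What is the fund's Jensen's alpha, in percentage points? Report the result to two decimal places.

β = Cov / Var = 0.0098 / 0.0340 = 0.2882
E[R] = Rf + β(Rm − Rf) = 5.0% + 0.2882 × (9.1% − 5.0%) = 6.1816%
α = Rp − E[R] = 8.9% − 6.1816% = 2.7184

2.72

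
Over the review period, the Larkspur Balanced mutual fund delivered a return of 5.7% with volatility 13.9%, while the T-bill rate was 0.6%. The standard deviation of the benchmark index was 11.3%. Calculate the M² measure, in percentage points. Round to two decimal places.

4.75

Sharpe = (Rp − Rf) / σp = (5.7% − 0.6%) / 13.9% = 0.3669
M² = Rf + Sharpe × σm = 0.6% + 0.3669 × 11.3% = 4.7460%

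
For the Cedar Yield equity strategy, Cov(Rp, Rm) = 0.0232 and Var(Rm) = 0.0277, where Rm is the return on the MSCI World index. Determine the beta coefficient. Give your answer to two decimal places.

β = Cov(Rp, Rm) / Var(Rm) = 0.0232 / 0.0277 = 0.8375

0.84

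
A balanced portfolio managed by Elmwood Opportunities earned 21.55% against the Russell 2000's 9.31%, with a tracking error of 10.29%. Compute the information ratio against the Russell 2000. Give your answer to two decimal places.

IR = (Rp − Rb) / TE = (21.55% − 9.31%) / 10.29% = 12.24% / 10.29% = 1.1895

1.19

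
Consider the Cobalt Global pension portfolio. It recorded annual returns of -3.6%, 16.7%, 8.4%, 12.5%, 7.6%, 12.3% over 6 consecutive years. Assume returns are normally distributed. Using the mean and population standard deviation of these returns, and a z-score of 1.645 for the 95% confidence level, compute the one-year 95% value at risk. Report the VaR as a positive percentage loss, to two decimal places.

1.50

Mean return μ = 53.90 / 6 = 8.9833%
Σ(r − μ)² = (-3.6 − 8.9833)² + (16.7 − 8.9833)² + … = 243.5083
population σ = √(243.5083 / 6) = √40.5847 = 6.3706%
VaR = −(μ − z·σ) = −(8.9833 − 1.645 × 6.3706) = −(-1.4963) = 1.4963%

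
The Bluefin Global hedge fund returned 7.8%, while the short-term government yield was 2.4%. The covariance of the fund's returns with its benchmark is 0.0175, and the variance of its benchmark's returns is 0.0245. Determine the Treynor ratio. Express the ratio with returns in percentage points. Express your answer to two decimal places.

β = Cov / Var = 0.0175 / 0.0245 = 0.7143
Treynor = (Rp − Rf) / β = (7.8% − 2.4%) / 0.7143 = 5.40 / 0.7143 = 7.5598

7.56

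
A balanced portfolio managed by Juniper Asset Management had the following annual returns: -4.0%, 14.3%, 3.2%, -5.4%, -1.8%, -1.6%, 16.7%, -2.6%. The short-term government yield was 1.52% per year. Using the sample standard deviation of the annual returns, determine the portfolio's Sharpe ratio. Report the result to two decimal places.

μ = (-4 + 14.3 + 3.2 − 5.4 − 1.8 − 1.6 + 16.7 − 2.6) / 8 = 2.3500%
Sample σ = √[Σ(r − μ)² / 7] = √[507.1600 / 7] = √72.4514 = 8.5118%
Sharpe = (μ − rf) / σ = (2.3500 − 1.52) / 8.5118 = 0.8300 / 8.5118 = 0.0975

0.10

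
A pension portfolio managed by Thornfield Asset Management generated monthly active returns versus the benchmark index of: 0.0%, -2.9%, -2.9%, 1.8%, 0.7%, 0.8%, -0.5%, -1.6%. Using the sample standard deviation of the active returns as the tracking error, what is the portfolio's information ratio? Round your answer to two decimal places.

-0.33

μ = (0 − 2.9 − 2.9 + 1.8 + 0.7 + 0.8 − 0.5 − 1.6) / 8 = -0.5750%
Sample σ = √[Σ(r − μ)² / 7] = √[21.3550 / 7] = √3.0507 = 1.7466%
IR = μ / tracking error = -0.5750 / 1.7466 = -0.3292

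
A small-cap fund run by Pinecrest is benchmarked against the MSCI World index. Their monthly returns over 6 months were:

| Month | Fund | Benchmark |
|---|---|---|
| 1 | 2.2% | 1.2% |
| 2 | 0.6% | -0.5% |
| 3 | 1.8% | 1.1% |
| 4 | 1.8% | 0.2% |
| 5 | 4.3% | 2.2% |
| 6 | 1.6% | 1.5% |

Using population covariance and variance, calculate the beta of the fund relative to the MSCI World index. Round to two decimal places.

r̄p = 2.0500%,  r̄m = 0.9500%
Cov = Σ(rp − r̄p)(rm − r̄m) / 6 = 0.8092
Var(rm) = Σ(rm − r̄m)² / 6 = 0.7692
β = Cov / Var = 0.8092 / 0.7692 = 1.0520

1.05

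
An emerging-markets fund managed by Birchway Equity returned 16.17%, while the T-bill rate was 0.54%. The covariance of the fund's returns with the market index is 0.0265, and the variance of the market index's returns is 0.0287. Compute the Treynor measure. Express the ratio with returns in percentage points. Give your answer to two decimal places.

β = Cov / Var = 0.0265 / 0.0287 = 0.9233
Treynor = (Rp − Rf) / β = (16.17% − 0.54%) / 0.9233 = 15.63 / 0.9233 = 16.9284

16.93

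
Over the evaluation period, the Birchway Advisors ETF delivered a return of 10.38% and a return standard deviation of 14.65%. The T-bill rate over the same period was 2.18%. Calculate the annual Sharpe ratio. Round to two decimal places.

Sharpe = (Rp − Rf) / σp = (10.38% − 2.18%) / 14.65% = 8.20% / 14.65% = 0.5597

0.56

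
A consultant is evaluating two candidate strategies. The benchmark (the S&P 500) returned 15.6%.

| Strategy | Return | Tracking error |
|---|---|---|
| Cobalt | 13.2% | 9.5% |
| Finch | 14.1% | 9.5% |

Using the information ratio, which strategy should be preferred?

Cobalt: IR = (13.2% − 15.6%) / 9.5% = -0.253
Finch: IR = (14.1% − 15.6%) / 9.5% = -0.158
Highest: Finch (-0.158).

Finch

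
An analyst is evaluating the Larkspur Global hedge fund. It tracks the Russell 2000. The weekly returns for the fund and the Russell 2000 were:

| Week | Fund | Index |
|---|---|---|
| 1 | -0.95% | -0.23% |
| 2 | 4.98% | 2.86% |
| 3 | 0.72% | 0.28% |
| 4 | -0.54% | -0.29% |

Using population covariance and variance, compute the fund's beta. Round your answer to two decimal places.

r̄p = 1.0525%,  r̄m = 0.6550%
Cov = Σ(rp − r̄p)(rm − r̄m) / 4 = 3.0155
Var(rm) = Σ(rm − r̄m)² / 4 = 1.6697
β = Cov / Var = 3.0155 / 1.6697 = 1.8060

1.81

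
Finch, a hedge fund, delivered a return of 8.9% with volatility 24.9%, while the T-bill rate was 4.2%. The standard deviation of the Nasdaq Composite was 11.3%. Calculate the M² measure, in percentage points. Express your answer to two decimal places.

6.33

Sharpe = (Rp − Rf) / σp = (8.9% − 4.2%) / 24.9% = 0.1888
M² = Rf + Sharpe × σm = 4.2% + 0.1888 × 11.3% = 6.3334%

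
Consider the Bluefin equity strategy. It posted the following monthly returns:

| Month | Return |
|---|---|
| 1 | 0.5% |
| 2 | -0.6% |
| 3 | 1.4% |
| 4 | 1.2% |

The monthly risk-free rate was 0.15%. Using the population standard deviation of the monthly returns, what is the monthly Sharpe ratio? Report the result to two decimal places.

Mean return r̄ = 2.50 / 4 = 0.6250%
Population σ = √[Σ(r − r̄)² / 4] = √[2.4475 / 4] = √0.6119 = 0.7822%
Sharpe = (r̄ − rf) / σ = (0.6250 − 0.15) / 0.7822 = 0.4750 / 0.7822 = 0.6073

0.61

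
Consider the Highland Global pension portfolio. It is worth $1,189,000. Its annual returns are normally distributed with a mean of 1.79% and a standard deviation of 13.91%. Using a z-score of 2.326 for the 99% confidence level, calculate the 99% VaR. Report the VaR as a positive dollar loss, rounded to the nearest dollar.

Return at the 99% tail: μ − z·σ = 1.79% − 2.326 × 13.91% = 1.79 − 32.35466 = -30.56466%
VaR = −(-30.56466%) × $1,189,000 = 30.56466% × $1,189,000 = $363,414

$363,414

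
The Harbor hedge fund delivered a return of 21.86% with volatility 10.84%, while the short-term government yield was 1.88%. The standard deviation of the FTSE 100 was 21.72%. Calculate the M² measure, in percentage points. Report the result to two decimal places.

41.91

Sharpe = (Rp − Rf) / σp = (21.86% − 1.88%) / 10.84% = 1.8432
M² = Rf + Sharpe × σm = 1.88% + 1.8432 × 21.72% = 41.9143%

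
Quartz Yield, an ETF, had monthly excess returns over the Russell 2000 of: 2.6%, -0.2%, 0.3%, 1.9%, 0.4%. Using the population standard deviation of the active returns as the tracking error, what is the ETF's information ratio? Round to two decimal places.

r̄ = (2.6 − 0.2 + 0.3 + 1.9 + 0.4) / 5 = 1.0000%
Population std dev = √[5.6600 / 5] = 1.0640%
IR = r̄ / tracking error = 1.0000 / 1.0640 = 0.9398

0.94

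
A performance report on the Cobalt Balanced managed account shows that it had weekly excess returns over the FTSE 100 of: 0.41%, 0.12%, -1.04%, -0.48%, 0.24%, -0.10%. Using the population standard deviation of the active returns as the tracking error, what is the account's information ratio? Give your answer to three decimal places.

-0.289

r̄ = (0.41 + 0.12 − 1.04 − 0.48 + 0.24 − 0.1) / 6 = -0.1417%
Σ(r − r̄)² = 1.4417; population σ = √(1.4417/6) = 0.4902%
IR = r̄ / tracking error = -0.1417 / 0.4902 = -0.2891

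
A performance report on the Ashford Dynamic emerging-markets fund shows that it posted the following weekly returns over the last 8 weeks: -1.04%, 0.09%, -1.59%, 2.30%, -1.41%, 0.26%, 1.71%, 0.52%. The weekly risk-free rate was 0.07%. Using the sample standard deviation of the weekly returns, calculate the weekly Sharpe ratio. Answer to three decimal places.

r̄ = (-1.04 + 0.09 − 1.59 + 2.3 − 1.41 + 0.26 + 1.71 + 0.52) / 8 = 0.1050%
Σ(r − r̄)² = (-1.04 − 0.1050)² + (0.09 − 0.1050)² + (-1.59 − 0.1050)² + … = 14.0698
sample σ = √(14.0698 / 7) = √2.0100 = 1.4177%
Sharpe = (r̄ − rf) / σ = (0.1050 − 0.07) / 1.4177 = 0.0350 / 1.4177 = 0.0247

0.025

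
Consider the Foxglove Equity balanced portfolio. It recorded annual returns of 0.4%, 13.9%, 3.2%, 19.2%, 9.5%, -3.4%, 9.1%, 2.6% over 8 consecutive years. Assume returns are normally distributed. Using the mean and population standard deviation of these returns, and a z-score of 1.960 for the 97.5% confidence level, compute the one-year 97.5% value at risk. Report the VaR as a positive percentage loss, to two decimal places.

r̄ = (0.4 + 13.9 + 3.2 + 19.2 + 9.5 − 3.4 + 9.1 + 2.6) / 8 = 6.8125%
Population σ = √[Σ(r − r̄)² / 8] = √[392.3488 / 8] = √49.0436 = 7.0031%
VaR = −(r̄ − z·σ) = −(6.8125 − 1.960 × 7.0031) = −(-6.9136) = 6.9136%

6.91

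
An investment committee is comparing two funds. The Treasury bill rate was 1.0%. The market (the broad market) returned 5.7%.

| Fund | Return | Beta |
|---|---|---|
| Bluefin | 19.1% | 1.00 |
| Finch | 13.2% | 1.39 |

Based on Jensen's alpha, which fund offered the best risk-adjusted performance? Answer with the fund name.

Bluefin: α = 19.1% − [1.0% + 1.00 × (5.7% − 1.0%)] = 13.400
Finch: α = 13.2% − [1.0% + 1.39 × (5.7% − 1.0%)] = 5.667
Highest: Bluefin (13.400).

Bluefin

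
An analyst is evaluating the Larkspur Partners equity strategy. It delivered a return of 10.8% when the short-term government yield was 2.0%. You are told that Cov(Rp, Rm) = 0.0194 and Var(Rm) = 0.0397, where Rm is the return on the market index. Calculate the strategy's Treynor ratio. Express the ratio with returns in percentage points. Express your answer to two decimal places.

β = Cov / Var = 0.0194 / 0.0397 = 0.4887
Treynor = (Rp − Rf) / β = (10.8% − 2.0%) / 0.4887 = 8.80 / 0.4887 = 18.0070

18.01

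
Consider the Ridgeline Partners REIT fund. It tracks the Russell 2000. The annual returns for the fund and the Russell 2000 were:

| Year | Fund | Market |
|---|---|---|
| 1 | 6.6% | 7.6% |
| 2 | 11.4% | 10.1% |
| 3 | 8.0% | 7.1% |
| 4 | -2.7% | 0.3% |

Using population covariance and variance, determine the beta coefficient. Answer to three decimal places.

r̄p = 5.8250%,  r̄m = 6.2750%
Cov = Σ(rp − r̄p)(rm − r̄m) / 4 = 18.7706
Var(rm) = Σ(rm − r̄m)² / 4 = 13.1919
β = Cov / Var = 18.7706 / 13.1919 = 1.4229

1.423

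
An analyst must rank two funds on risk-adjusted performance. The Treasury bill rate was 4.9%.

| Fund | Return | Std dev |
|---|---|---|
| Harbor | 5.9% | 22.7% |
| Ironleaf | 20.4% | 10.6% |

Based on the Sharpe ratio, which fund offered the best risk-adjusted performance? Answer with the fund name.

Ironleaf

Harbor: Sharpe ratio = (5.9% − 4.9%) / 22.7% = 0.044
Ironleaf: Sharpe ratio = (20.4% − 4.9%) / 10.6% = 1.462
Highest: Ironleaf (1.462).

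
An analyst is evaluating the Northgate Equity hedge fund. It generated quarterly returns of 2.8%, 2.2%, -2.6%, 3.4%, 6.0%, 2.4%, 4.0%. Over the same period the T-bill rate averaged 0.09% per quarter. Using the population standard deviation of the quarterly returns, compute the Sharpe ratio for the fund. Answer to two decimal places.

Mean return r̄ = 18.20 / 7 = 2.6000%
Σ(r − r̄)² = (2.8 − 2.6000)² + (2.2 − 2.6000)² + … = 41.4400
σ = √[41.4400 / 7] = 2.4331%
Sharpe = (r̄ − rf) / σ = (2.6000 − 0.09) / 2.4331 = 2.5100 / 2.4331 = 1.0316

1.03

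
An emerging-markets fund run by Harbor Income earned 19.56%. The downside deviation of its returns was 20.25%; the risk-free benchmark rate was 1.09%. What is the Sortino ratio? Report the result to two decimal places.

0.91

Sortino = (Rp − Rf) / σd = (19.56% − 1.09%) / 20.25% = 18.47% / 20.25% = 0.9121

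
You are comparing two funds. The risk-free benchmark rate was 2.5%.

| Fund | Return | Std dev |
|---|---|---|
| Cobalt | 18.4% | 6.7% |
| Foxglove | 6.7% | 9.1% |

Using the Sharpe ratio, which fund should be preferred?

Cobalt

Cobalt: Sharpe ratio = (18.4% − 2.5%) / 6.7% = 2.373
Foxglove: Sharpe ratio = (6.7% − 2.5%) / 9.1% = 0.462
Highest: Cobalt (2.373).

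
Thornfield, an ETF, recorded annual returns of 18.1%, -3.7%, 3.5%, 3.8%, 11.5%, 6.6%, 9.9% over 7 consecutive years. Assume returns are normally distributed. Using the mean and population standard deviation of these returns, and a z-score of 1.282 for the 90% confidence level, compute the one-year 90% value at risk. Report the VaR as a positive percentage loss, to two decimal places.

1.14

r̄ = (18.1 − 3.7 + 3.5 + 3.8 + 11.5 + 6.6 + 9.9) / 7 = 7.1000%
Population σ = √[Σ(r − r̄)² / 7] = √[288.9400 / 7] = √41.2771 = 6.4247%
VaR = −(r̄ − z·σ) = −(7.1000 − 1.282 × 6.4247) = −(-1.1365) = 1.1365%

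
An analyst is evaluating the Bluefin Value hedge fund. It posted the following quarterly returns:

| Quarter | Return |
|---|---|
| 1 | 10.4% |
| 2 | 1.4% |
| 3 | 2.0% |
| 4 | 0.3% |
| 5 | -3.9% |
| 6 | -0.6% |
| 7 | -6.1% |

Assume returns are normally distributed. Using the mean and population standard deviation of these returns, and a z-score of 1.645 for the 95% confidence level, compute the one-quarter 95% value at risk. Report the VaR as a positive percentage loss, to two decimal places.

7.49

μ = (10.4 + 1.4 + 2 + 0.3 − 3.9 − 0.6 − 6.1) / 7 = 0.5000%
Σ(r − μ)² = (10.4 − 0.5000)² + (1.4 − 0.5000)² + (2 − 0.5000)² + … = 165.2400
population σ = √(165.2400 / 7) = √23.6057 = 4.8586%
VaR = −(μ − z·σ) = −(0.5000 − 1.645 × 4.8586) = −(-7.4924) = 7.4924%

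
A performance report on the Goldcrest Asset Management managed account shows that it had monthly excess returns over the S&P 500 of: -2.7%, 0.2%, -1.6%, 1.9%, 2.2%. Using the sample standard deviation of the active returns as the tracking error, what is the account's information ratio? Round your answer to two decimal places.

0.00

Mean return r̄ = -0.00 / 5 = 0.0000%
Sample std dev = √[18.3400 / 4] = 2.1413%
IR = r̄ / tracking error = 0.0000 / 2.1413 = 0.0000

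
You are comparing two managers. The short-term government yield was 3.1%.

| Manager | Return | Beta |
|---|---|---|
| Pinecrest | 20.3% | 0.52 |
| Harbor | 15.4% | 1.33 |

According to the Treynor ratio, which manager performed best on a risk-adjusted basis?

Pinecrest: Treynor = (20.3% − 3.1%) / 0.52 = 33.077
Harbor: Treynor = (15.4% − 3.1%) / 1.33 = 9.248
Highest: Pinecrest (33.077).

Pinecrest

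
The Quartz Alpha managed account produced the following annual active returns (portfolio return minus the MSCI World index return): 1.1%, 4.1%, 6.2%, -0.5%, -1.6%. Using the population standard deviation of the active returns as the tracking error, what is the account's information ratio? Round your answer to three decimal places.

0.642

r̄ = (1.1 + 4.1 + 6.2 − 0.5 − 1.6) / 5 = 9.30 / 5 = 1.8600%
Σ(r − r̄)² = (1.1 − 1.8600)² + (4.1 − 1.8600)² + … = 41.9720
σ = √[41.9720 / 5] = 2.8973%
IR = r̄ / tracking error = 1.8600 / 2.8973 = 0.6420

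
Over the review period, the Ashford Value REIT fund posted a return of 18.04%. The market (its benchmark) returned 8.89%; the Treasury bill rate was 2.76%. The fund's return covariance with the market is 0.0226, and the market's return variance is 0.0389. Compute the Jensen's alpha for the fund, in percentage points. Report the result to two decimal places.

β = Cov / Var = 0.0226 / 0.0389 = 0.5810
E[R] = Rf + β(Rm − Rf) = 2.76% + 0.5810 × (8.89% − 2.76%) = 6.3215%
α = Rp − E[R] = 18.04% − 6.3215% = 11.7185

11.72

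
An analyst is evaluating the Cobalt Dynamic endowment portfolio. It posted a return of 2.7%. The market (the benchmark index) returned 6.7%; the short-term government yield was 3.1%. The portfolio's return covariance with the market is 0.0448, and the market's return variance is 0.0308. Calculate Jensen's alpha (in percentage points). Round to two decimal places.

β = Cov / Var = 0.0448 / 0.0308 = 1.4545
E[R] = Rf + β(Rm − Rf) = 3.1% + 1.4545 × (6.7% − 3.1%) = 8.3362%
α = Rp − E[R] = 2.7% − 8.3362% = -5.6362

-5.64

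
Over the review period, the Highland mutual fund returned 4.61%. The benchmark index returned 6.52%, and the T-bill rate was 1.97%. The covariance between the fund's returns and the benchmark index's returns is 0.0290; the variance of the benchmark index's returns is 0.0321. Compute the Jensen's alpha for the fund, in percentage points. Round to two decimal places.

-1.47

β = Cov / Var = 0.0290 / 0.0321 = 0.9034
E[R] = Rf + β(Rm − Rf) = 1.97% + 0.9034 × (6.52% − 1.97%) = 6.0805%
α = Rp − E[R] = 4.61% − 6.0805% = -1.4705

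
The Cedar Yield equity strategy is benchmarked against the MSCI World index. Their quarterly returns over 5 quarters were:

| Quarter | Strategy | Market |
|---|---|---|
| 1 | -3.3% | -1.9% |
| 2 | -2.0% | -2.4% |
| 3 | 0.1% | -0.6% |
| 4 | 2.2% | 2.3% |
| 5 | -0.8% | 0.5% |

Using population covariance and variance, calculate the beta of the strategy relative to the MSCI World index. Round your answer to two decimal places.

r̄p = -0.7600%,  r̄m = -0.4200%
Cov = Σ(rp − r̄p)(rm − r̄m) / 5 = 2.8148
Var(rm) = Σ(rm − r̄m)² / 5 = 2.8776
β = Cov / Var = 2.8148 / 2.8776 = 0.9782

0.98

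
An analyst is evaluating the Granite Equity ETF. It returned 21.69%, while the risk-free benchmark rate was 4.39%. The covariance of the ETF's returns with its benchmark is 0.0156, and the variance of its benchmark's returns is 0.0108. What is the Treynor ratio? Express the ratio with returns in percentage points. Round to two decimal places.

β = Cov / Var = 0.0156 / 0.0108 = 1.4444
Treynor = (Rp − Rf) / β = (21.69% − 4.39%) / 1.4444 = 17.30 / 1.4444 = 11.9773

11.98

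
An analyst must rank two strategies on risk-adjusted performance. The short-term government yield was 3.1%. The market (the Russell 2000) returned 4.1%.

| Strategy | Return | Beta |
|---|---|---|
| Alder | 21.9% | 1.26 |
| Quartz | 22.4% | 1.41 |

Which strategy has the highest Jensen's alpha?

Quartz

Alder: α = 21.9% − [3.1% + 1.26 × (4.1% − 3.1%)] = 17.540
Quartz: α = 22.4% − [3.1% + 1.41 × (4.1% − 3.1%)] = 17.890
Highest: Quartz (17.890).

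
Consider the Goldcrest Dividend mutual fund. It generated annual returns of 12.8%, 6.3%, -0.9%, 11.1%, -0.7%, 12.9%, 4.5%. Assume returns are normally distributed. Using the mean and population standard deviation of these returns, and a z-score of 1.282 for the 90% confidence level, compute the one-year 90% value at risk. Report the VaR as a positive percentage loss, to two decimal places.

Mean return r̄ = 46.00 / 7 = 6.5714%
Σ(r − r̄)² = 212.4143; population σ = √(212.4143/7) = 5.5086%
VaR = −(r̄ − z·σ) = −(6.5714 − 1.282 × 5.5086) = −(-0.4906) = 0.4906%

0.49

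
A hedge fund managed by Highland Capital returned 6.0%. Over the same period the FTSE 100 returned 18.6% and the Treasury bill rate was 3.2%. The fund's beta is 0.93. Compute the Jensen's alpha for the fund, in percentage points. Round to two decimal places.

-11.52

CAPM expected return = Rf + β(Rm − Rf) = 3.2% + 0.93 × (18.6% − 3.2%) = 3.2 + 0.93 × 15.40 = 17.5220%
Jensen's α = Rp − E[R] = 6.0% − 17.5220% = -11.5220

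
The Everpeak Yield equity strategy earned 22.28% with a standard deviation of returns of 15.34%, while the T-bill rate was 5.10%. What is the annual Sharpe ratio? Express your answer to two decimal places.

1.12

Sharpe = (Rp − Rf) / σp = (22.28% − 5.10%) / 15.34% = 17.18% / 15.34% = 1.1199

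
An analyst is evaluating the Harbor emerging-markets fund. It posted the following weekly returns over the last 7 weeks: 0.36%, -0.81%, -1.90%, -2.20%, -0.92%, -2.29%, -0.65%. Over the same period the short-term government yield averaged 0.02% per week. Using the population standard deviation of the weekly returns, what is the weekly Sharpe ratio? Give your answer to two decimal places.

-1.36

μ = (0.36 − 0.81 − 1.9 − 2.2 − 0.92 − 2.29 − 0.65) / 7 = -1.2014%
Population std dev = √[5.6447 / 7] = 0.8980%
Sharpe = (μ − rf) / σ = (-1.2014 − 0.02) / 0.8980 = -1.2214 / 0.8980 = -1.3601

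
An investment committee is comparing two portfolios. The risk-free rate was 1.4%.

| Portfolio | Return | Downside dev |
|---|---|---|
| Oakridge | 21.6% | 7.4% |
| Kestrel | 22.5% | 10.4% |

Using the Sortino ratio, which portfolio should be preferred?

Oakridge: Sortino ratio = (21.6% − 1.4%) / 7.4% = 2.730
Kestrel: Sortino ratio = (22.5% − 1.4%) / 10.4% = 2.029
Highest: Oakridge (2.730).

Oakridge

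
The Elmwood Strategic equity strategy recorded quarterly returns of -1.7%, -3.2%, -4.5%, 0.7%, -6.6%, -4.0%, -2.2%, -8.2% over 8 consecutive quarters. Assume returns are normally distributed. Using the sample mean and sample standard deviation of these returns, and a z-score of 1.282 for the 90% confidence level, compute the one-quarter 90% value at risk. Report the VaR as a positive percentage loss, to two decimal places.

Mean return r̄ = -29.70 / 8 = -3.7125%
Σ(r − r̄)² = 55.2488; sample σ = √(55.2488/7) = 2.8094%
VaR = −(r̄ − z·σ) = −(-3.7125 − 1.282 × 2.8094) = −(-7.3142) = 7.3142%

7.31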